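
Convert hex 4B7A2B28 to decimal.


4B7A2B28 hex = 1266297640 decimal

1266297640


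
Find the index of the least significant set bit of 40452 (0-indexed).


0b1001111000000100. Lowest set bit at position 2

2


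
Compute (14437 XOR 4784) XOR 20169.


Step 1: 14437 ^ 4784 = 10965
Step 2: 10965 ^ 20169 = 25628

25628


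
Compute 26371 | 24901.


0b110011100000011 | 0b110000101000101 = 0b110011101000111 = 26439

26439


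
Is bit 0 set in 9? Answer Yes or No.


0b1001, bit 0 = 1. Yes

Yes


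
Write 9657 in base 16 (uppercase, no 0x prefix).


9657 = 25B9 hex

25B9


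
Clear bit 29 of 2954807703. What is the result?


2954807703 & ~(1 << 29) = 2417936791

2417936791


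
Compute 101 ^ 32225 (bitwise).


0b1100101 ^ 0b111110111100001 = 0b111110110000100 = 32132

32132


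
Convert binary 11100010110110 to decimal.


11100010110110 in decimal = 14518

14518


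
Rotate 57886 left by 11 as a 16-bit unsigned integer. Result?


Rotate 0b1110001000011110 left by 11 (16-bit) = 0b1111011100010000 = 63248

63248


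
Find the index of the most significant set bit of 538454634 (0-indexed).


0b100000000110000010101001101010. Highest set bit at position 29

29


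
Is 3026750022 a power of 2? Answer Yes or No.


0b10110100011010001000101001000110. Multiple bits set => No

No


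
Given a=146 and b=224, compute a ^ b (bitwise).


146 ^ 224 = 114

114


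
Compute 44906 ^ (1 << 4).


44906 ^ (1 << 4) = 44906 ^ 16 = 44922

44922


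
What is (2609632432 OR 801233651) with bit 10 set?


Step 1: 2609632432 | 801233651 = 3217809139
Step 2: 3217809139 | (1 << 10) = 3217809139 | 1024 = 3217809139

3217809139


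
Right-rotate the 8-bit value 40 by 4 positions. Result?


Rotate 0b101000 right by 4 (8-bit) = 0b10000010 = 130

130


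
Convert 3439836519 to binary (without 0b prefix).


3439836519 = 11001101000001111011110101100111 in binary

11001101000001111011110101100111


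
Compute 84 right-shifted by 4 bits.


0b1010100 >> 4 = 0b101 = 5

5


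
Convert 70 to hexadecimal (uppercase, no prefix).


70 = 46 hex

46


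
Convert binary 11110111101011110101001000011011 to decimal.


11110111101011110101001000011011 in decimal = 4155462171

4155462171


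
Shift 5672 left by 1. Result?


0b1011000101000 << 1 = 0b10110001010000 = 11344

11344


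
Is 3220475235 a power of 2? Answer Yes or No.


0b10111111111101001000110101100011. Multiple bits set => No

No


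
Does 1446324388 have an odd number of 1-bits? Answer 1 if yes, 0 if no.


0b1010110001101010010100010100100 has 13 ones => parity 1

1


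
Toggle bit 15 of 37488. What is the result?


37488 ^ (1 << 15) = 37488 ^ 32768 = 4720

4720


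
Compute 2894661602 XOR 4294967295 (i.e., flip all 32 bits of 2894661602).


2894661602 ^ 4294967295 = 1400305693

1400305693


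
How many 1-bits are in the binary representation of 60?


0b111100 has 4 set bits

4


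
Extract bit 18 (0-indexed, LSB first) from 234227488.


0b1101111101100000011100100000, position 18 = 1

1


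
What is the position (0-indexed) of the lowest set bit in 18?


0b10010. Lowest set bit at position 1

1


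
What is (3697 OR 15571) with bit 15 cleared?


Step 1: 3697 | 15571 = 16115
Step 2: 16115 & ~(1 << 15) = 16115

16115


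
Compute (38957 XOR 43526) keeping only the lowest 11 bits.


Step 1: 38957 ^ 43526 = 12843
Step 2: 12843 & 2047 = 555

555


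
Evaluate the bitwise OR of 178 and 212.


0b10110010 | 0b11010100 = 0b11110110 = 246

246


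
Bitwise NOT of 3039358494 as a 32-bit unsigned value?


~0b10110101001010001110111000011110 = 0b1001010110101110001000111100001 = 1255608801 (32-bit unsigned)

1255608801


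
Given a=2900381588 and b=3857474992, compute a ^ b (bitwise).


2900381588 ^ 3857474992 = 1225533988

1225533988


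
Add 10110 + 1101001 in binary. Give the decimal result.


10110 + 1101001 = 1111111 = 127

127


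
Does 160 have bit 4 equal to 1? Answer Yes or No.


0b10100000, bit 4 = 0. No

No


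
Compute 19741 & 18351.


0b100110100011101 & 0b100011110101111 = 0b100010100001101 = 17677

17677


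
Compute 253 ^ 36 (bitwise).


0b11111101 ^ 0b100100 = 0b11011001 = 217

217


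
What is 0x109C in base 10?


109C hex = 4252 decimal

4252


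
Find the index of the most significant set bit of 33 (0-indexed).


0b100001. Highest set bit at position 5

5


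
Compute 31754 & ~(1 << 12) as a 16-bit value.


31754 & ~(1 << 12) = 27658

27658


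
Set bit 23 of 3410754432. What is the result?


3410754432 | (1 << 23) = 3410754432 | 8388608 = 3419143040

3419143040


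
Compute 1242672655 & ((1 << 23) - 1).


1242672655 & 8388607 = 1158671

1158671


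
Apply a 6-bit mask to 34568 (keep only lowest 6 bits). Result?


34568 & 63 = 8

8


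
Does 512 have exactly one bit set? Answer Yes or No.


0b1000000000. Only one bit set => Yes

Yes


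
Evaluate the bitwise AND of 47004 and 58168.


0b1011011110011100 & 0b1110001100111000 = 0b1010001100011000 = 41752

41752


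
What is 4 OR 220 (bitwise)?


0b100 | 0b11011100 = 0b11011100 = 220

220


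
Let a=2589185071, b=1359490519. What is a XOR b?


2589185071 ^ 1359490519 = 3411802616

3411802616


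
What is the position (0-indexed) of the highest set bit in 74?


0b1001010. Highest set bit at position 6

6


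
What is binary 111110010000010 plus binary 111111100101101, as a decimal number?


111110010000010 + 111111100101101 = 1111101110101111 = 64431

64431


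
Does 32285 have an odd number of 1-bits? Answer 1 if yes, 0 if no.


0b111111000011101 has 10 ones => parity 0

0


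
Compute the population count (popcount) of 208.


0b11010000 has 3 set bits

3


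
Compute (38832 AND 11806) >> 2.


Step 1: 38832 & 11806 = 1552
Step 2: 1552 >> 2 = 388

388


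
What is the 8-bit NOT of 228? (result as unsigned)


~0b11100100 = 0b11011 = 27 (8-bit unsigned)

27


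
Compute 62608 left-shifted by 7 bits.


0b1111010010010000 << 7 = 0b11110100100100000000000 = 8013824

8013824


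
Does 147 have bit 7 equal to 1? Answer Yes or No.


0b10010011, bit 7 = 1. Yes

Yes


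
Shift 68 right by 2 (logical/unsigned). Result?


0b1000100 >> 2 = 0b10001 = 17

17


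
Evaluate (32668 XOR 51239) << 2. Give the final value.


Step 1: 32668 ^ 51239 = 47035
Step 2: 47035 << 2 = 188140

188140


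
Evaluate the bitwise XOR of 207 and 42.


0b11001111 ^ 0b101010 = 0b11100101 = 229

229


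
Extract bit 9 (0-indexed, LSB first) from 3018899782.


0b10110011111100001100000101000110, position 9 = 0

0


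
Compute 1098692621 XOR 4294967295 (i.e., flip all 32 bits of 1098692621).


1098692621 ^ 4294967295 = 3196274674

3196274674


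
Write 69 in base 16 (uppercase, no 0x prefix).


69 = 45 hex

45


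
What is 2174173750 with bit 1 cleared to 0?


2174173750 & ~(1 << 1) = 2174173748

2174173748


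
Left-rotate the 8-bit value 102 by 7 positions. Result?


Rotate 0b1100110 left by 7 (8-bit) = 0b110011 = 51

51


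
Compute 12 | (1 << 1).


12 | (1 << 1) = 12 | 2 = 14

14


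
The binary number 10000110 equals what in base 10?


10000110 in decimal = 134

134


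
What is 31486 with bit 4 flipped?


31486 ^ (1 << 4) = 31486 ^ 16 = 31470

31470


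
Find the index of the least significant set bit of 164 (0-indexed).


0b10100100. Lowest set bit at position 2

2


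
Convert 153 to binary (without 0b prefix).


153 = 10011001 in binary

10011001


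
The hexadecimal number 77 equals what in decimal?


77 hex = 119 decimal

119


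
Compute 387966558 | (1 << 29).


387966558 | (1 << 29) = 387966558 | 536870912 = 924837470

924837470


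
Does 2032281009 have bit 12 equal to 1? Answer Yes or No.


0b1111001001000100010010110110001, bit 12 = 0. No

No


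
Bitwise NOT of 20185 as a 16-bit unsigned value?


~0b100111011011001 = 0b1011000100100110 = 45350 (16-bit unsigned)

45350


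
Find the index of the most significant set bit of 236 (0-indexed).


0b11101100. Highest set bit at position 7

7


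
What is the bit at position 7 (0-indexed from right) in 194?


0b11000010, position 7 = 1

1


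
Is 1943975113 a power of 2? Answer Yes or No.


0b1110011110111101011010011001001. Multiple bits set => No

No


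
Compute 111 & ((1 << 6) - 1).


111 & 63 = 47

47


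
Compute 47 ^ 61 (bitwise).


0b101111 ^ 0b111101 = 0b10010 = 18

18


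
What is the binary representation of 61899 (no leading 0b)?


61899 = 1111000111001011 in binary

1111000111001011


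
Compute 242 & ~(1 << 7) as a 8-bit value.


242 & ~(1 << 7) = 114

114


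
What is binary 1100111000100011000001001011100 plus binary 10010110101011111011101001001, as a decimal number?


1100111000100011000001001011100 + 10010110101011111011101001001 = 1111001111001110111100110100101 = 2045213093

2045213093


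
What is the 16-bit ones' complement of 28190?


28190 ^ 65535 = 37345

37345


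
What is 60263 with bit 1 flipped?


60263 ^ (1 << 1) = 60263 ^ 2 = 60261

60261


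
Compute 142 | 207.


0b10001110 | 0b11001111 = 0b11001111 = 207

207


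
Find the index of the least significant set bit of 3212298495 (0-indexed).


0b10111111011101111100100011111111. Lowest set bit at position 0

0


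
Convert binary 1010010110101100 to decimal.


1010010110101100 in decimal = 42412

42412


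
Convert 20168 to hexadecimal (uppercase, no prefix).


20168 = 4EC8 hex

4EC8


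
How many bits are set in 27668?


0b110110000010100 has 6 set bits

6


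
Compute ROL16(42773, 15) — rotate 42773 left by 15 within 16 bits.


Rotate 0b1010011100010101 left by 15 (16-bit) = 0b1101001110001010 = 54154

54154


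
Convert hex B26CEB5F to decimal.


B26CEB5F hex = 2993482591 decimal

2993482591


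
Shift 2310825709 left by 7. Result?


0b10001001101111000110011011101101 << 7 = 0b100010011011110001100110111011010000000 = 295785690752

295785690752


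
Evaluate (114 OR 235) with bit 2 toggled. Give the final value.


Step 1: 114 | 235 = 251
Step 2: 251 ^ (1 << 2) = 251 ^ 4 = 255

255


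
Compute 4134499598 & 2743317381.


0b11110110011011110111010100001110 & 0b10100011100000111011001110000101 = 0b10100010000000110011000100000100 = 2718118148

2718118148


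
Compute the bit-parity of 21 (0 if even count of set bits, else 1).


0b10101 has 3 ones => parity 1

1


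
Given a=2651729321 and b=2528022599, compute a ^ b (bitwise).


2651729321 ^ 2528022599 = 144752110

144752110


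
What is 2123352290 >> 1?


0b1111110100011111100100011100010 >> 1 = 0b111111010001111110010001110001 = 1061676145

1061676145


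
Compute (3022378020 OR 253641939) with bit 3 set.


Step 1: 3022378020 | 253641939 = 3208631543
Step 2: 3208631543 | (1 << 3) = 3208631543 | 8 = 3208631551

3208631551


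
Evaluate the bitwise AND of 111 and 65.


0b1101111 & 0b1000001 = 0b1000001 = 65

65


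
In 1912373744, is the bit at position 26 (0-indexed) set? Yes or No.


0b1110001111111001000000111110000, bit 26 = 0. No

No


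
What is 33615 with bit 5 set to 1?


33615 | (1 << 5) = 33615 | 32 = 33647

33647


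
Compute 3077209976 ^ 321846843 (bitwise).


0b10110111011010100111111101111000 ^ 0b10011001011101111111000111011 = 0b10100100010001001000000101000011 = 2755952963

2755952963


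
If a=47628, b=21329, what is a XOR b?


47628 ^ 21329 = 59741

59741


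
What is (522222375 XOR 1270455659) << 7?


Step 1: 522222375 ^ 1270455659 = 1419372108
Step 2: 1419372108 << 7 = 181679629824

181679629824


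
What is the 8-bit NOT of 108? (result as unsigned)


~0b1101100 = 0b10010011 = 147 (8-bit unsigned)

147


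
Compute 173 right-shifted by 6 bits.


0b10101101 >> 6 = 0b10 = 2

2


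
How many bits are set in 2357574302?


0b10001100100001011011101010011110 has 16 set bits

16


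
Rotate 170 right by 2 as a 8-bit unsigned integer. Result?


Rotate 0b10101010 right by 2 (8-bit) = 0b10101010 = 170

170


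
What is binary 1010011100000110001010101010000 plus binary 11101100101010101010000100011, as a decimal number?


1010011100000110001010101010000 + 11101100101010101010000100011 = 1110001000110000110100101110011 = 1897425267

1897425267


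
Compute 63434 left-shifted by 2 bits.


0b1111011111001010 << 2 = 0b111101111100101000 = 253736

253736


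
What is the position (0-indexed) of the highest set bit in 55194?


0b1101011110011010. Highest set bit at position 15

15


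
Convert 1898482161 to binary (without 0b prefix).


1898482161 = 1110001001010001000100111110001 in binary

1110001001010001000100111110001


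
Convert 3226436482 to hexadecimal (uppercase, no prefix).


3226436482 = C04F8382 hex

C04F8382


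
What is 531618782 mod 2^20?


531618782 & 1048575 = 1039326

1039326


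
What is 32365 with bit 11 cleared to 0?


32365 & ~(1 << 11) = 30317

30317


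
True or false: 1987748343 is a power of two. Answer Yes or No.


0b1110110011110101010000111110111. Multiple bits set => No

No


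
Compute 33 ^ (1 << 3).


33 ^ (1 << 3) = 33 ^ 8 = 41

41


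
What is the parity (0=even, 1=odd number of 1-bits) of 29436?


0b111001011111100 has 10 ones => parity 0

0


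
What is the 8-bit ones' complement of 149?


149 ^ 255 = 106

106


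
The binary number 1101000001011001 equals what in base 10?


1101000001011001 in decimal = 53337

53337


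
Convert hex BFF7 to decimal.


BFF7 hex = 49143 decimal

49143


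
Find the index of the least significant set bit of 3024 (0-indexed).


0b101111010000. Lowest set bit at position 4

4


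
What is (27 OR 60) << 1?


Step 1: 27 | 60 = 63
Step 2: 63 << 1 = 126

126


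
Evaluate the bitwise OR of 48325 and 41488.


0b1011110011000101 | 0b1010001000010000 = 0b1011111011010101 = 48853

48853


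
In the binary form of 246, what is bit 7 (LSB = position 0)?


0b11110110, position 7 = 1

1


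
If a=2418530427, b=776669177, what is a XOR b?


2418530427 ^ 776669177 = 3194806146

3194806146


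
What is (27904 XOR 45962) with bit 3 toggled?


Step 1: 27904 ^ 45962 = 56970
Step 2: 56970 ^ (1 << 3) = 56970 ^ 8 = 56962

56962


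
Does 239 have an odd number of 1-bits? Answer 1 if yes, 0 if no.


0b11101111 has 7 ones => parity 1

1


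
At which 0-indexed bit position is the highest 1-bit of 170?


0b10101010. Highest set bit at position 7

7


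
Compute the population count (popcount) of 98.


0b1100010 has 3 set bits

3


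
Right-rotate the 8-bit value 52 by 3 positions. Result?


Rotate 0b110100 right by 3 (8-bit) = 0b10000110 = 134

134


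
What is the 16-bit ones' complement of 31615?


31615 ^ 65535 = 33920

33920


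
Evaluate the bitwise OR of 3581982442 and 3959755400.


0b11010101100000001011011011101010 | 0b11101100000001010001001010001000 = 0b11111101100001011011011011101010 = 4253398762

4253398762


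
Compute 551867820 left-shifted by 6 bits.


0b100000111001001101010110101100 << 6 = 0b100000111001001101010110101100000000 = 35319540480

35319540480


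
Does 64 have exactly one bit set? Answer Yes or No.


0b1000000. Only one bit set => Yes

Yes


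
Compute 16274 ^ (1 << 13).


16274 ^ (1 << 13) = 16274 ^ 8192 = 8082

8082


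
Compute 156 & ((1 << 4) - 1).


156 & 15 = 12

12


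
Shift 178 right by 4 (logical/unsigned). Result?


0b10110010 >> 4 = 0b1011 = 11

11


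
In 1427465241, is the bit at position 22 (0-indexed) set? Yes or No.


0b1010101000101010110010000011001, bit 22 = 0. No

No


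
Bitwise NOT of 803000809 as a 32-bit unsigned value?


~0b101111110111001101000111101001 = 0b11010000001000110010111000010110 = 3491966486 (32-bit unsigned)

3491966486


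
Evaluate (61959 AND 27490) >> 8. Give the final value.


Step 1: 61959 & 27490 = 25090
Step 2: 25090 >> 8 = 98

98


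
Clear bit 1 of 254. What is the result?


254 & ~(1 << 1) = 252

252


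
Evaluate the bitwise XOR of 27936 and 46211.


0b110110100100000 ^ 0b1011010010000011 = 0b1101100110100011 = 55715

55715


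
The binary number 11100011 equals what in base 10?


11100011 in decimal = 227

227


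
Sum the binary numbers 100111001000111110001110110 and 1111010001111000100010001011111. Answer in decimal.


100111001000111110001110110 + 1111010001111000100010001011111 = 1111111001000001100000011010101 = 2132852949

2132852949


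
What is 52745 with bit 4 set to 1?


52745 | (1 << 4) = 52745 | 16 = 52761

52761


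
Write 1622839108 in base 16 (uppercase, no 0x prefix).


1622839108 = 60BA8F44 hex

60BA8F44


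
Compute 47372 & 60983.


0b1011100100001100 & 0b1110111000110111 = 0b1010100000000100 = 43012

43012


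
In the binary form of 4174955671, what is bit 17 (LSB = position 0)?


0b11111000110110001100010010010111, position 17 = 0

0


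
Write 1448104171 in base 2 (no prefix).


1448104171 = 1010110010100000101000011101011 in binary

1010110010100000101000011101011


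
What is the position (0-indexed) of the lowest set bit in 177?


0b10110001. Lowest set bit at position 0

0


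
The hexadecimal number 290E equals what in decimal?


290E hex = 10510 decimal

10510


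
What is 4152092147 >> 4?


0b11110111011110111110010111110011 >> 4 = 0b1111011101111011111001011111 = 259505759

259505759


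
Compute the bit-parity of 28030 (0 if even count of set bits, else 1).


0b110110101111110 has 11 ones => parity 1

1


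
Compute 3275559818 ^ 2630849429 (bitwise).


0b11000011001111010001001110001010 ^ 0b10011100110011111001001110010101 = 0b1011111111100101000000000011111 = 1609728031

1609728031


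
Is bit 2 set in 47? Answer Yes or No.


0b101111, bit 2 = 1. Yes

Yes


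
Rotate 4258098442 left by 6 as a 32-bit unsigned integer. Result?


Rotate 0b11111101110011010110110100001010 left by 6 (32-bit) = 0b1110011010110110100001010111111 = 1935360703

1935360703


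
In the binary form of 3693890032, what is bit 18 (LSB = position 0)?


0b11011100001011000100100111110000, position 18 = 1

1


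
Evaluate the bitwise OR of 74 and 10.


0b1001010 | 0b1010 = 0b1001010 = 74

74


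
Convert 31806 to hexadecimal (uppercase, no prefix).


31806 = 7C3E hex

7C3E


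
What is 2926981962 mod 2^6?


2926981962 & 63 = 10

10


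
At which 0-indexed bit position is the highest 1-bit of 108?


0b1101100. Highest set bit at position 6

6


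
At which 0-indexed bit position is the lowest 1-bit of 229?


0b11100101. Lowest set bit at position 0

0


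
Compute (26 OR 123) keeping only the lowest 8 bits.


Step 1: 26 | 123 = 123
Step 2: 123 & 255 = 123

123


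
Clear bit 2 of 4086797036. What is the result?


4086797036 & ~(1 << 2) = 4086797032

4086797032


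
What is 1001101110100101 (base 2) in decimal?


1001101110100101 in decimal = 39845

39845


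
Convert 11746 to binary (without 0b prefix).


11746 = 10110111100010 in binary

10110111100010


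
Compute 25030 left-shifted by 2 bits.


0b110000111000110 << 2 = 0b11000011100011000 = 100120

100120


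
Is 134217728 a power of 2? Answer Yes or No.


0b1000000000000000000000000000. Only one bit set => Yes

Yes


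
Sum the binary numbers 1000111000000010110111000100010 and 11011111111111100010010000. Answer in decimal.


1000111000000010110111000100010 + 11011111111111100010010000 = 1001010100000010110011010110010 = 1249994418

1249994418


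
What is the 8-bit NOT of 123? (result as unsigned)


~0b1111011 = 0b10000100 = 132 (8-bit unsigned)

132


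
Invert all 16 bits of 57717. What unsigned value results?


57717 ^ 65535 = 7818

7818


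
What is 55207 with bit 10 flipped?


55207 ^ (1 << 10) = 55207 ^ 1024 = 54183

54183


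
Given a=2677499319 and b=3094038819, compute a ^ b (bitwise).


2677499319 ^ 3094038819 = 670837908

670837908


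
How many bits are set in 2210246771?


0b10000011101111011011000001110011 has 17 set bits

17


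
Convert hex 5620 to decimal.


5620 hex = 22048 decimal

22048


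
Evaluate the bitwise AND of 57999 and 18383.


0b1110001010001111 & 0b100011111001111 = 0b100001010001111 = 17039

17039


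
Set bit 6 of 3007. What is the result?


3007 | (1 << 6) = 3007 | 64 = 3071

3071


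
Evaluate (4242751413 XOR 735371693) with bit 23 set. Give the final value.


Step 1: 4242751413 ^ 735371693 = 3610762776
Step 2: 3610762776 | (1 << 23) = 3610762776 | 8388608 = 3619151384

3619151384


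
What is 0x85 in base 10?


85 hex = 133 decimal

133


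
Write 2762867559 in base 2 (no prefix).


2762867559 = 10100100101011100000001101100111 in binary

10100100101011100000001101100111


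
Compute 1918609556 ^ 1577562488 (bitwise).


0b1110010010110111010100010010100 ^ 0b1011110000001111011000101111000 = 0b101100010111000001100111101100 = 744233452

744233452


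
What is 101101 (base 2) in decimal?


101101 in decimal = 45

45


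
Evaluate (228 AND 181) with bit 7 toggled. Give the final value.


Step 1: 228 & 181 = 164
Step 2: 164 ^ (1 << 7) = 164 ^ 128 = 36

36


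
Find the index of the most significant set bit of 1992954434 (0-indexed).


0b1110110110010100001001001000010. Highest set bit at position 30

30


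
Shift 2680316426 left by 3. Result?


0b10011111110000100110001000001010 << 3 = 0b10011111110000100110001000001010000 = 21442531408

21442531408


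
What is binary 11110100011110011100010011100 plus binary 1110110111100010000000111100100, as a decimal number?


11110100011110011100010011100 + 1110110111100010000000111100100 = 10010101100000000011101010000000 = 2508208768

2508208768


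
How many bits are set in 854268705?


0b110010111010110001101100100001 has 15 set bits

15


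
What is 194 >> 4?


0b11000010 >> 4 = 0b1100 = 12

12


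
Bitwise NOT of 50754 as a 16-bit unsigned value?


~0b1100011001000010 = 0b11100110111101 = 14781 (16-bit unsigned)

14781


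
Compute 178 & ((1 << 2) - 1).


178 & 3 = 2

2


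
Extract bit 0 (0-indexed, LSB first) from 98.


0b1100010, position 0 = 0

0


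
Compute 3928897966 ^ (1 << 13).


3928897966 ^ (1 << 13) = 3928897966 ^ 8192 = 3928889774

3928889774


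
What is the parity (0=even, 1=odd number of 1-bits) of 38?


0b100110 has 3 ones => parity 1

1


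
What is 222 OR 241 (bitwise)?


0b11011110 | 0b11110001 = 0b11111111 = 255

255


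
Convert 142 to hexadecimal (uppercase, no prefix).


142 = 8E hex

8E


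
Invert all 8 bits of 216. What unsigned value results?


216 ^ 255 = 39

39


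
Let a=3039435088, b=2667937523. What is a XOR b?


3039435088 ^ 2667937523 = 707749795

707749795


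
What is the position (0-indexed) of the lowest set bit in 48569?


0b1011110110111001. Lowest set bit at position 0

0


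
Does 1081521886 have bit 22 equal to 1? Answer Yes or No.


0b1000000011101101011011011011110, bit 22 = 1. Yes

Yes


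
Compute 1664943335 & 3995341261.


0b1100011001111010000010011100111 & 0b11101110001001000001000111001101 = 0b1100010001001000000000011000101 = 1646526661

1646526661


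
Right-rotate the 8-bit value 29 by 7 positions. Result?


Rotate 0b11101 right by 7 (8-bit) = 0b111010 = 58

58


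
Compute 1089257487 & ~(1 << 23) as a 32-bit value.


1089257487 & ~(1 << 23) = 1080868879

1080868879


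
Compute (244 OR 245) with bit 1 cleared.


Step 1: 244 | 245 = 245
Step 2: 245 & ~(1 << 1) = 245

245


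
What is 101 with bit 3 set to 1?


101 | (1 << 3) = 101 | 8 = 109

109


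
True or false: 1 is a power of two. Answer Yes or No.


0b1. Only one bit set => Yes

Yes


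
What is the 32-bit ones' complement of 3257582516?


3257582516 ^ 4294967295 = 1037384779

1037384779


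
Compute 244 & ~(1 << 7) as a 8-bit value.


244 & ~(1 << 7) = 116

116


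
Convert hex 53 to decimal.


53 hex = 83 decimal

83


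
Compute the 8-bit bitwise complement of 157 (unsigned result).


~0b10011101 = 0b1100010 = 98 (8-bit unsigned)

98


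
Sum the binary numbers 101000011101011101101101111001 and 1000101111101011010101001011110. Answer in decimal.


101000011101011101101101111001 + 1000101111101011010101001011110 = 1101110011010111000010111010111 = 1852540375

1852540375


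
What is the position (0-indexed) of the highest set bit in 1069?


0b10000101101. Highest set bit at position 10

10


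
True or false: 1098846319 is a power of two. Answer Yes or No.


0b1000001011111110001000001101111. Multiple bits set => No

No


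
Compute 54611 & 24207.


0b1101010101010011 & 0b101111010001111 = 0b101010000000011 = 21507

21507


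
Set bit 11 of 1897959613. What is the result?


1897959613 | (1 << 11) = 1897959613 | 2048 = 1897961661

1897961661


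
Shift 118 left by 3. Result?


0b1110110 << 3 = 0b1110110000 = 944

944


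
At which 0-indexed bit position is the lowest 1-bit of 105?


0b1101001. Lowest set bit at position 0

0


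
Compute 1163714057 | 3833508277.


0b1000101010111001101111000001001 | 0b11100100011111101011000110110101 = 0b11100101011111101111111110111101 = 3850305469

3850305469


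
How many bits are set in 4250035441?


0b11111101010100100110010011110001 has 18 set bits

18


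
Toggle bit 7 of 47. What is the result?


47 ^ (1 << 7) = 47 ^ 128 = 175

175


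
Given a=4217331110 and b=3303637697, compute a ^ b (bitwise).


4217331110 ^ 3303637697 = 1068949351

1068949351


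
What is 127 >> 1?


0b1111111 >> 1 = 0b111111 = 63

63


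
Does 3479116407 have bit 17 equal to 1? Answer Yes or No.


0b11001111010111110001101001110111, bit 17 = 1. Yes

Yes


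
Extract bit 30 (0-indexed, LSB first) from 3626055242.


0b11011000001000010011011001001010, position 30 = 1

1


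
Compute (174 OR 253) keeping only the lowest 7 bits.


Step 1: 174 | 253 = 255
Step 2: 255 & 127 = 127

127


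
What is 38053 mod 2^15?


38053 & 32767 = 5285

5285


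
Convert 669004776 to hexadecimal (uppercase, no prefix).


669004776 = 27E033E8 hex

27E033E8


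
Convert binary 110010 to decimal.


110010 in decimal = 50

50


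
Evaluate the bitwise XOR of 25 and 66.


0b11001 ^ 0b1000010 = 0b1011011 = 91

91


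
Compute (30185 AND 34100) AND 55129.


Step 1: 30185 & 34100 = 1312
Step 2: 1312 & 55129 = 1280

1280


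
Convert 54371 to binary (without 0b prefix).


54371 = 1101010001100011 in binary

1101010001100011


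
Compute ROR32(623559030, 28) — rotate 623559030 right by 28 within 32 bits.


Rotate 0b100101001010101100000101110110 right by 28 (32-bit) = 0b1010010101011000001011101100010 = 1387009890

1387009890


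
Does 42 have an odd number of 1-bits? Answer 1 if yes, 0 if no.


0b101010 has 3 ones => parity 1

1


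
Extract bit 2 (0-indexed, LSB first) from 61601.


0b1111000010100001, position 2 = 0

0


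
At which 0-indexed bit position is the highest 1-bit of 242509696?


0b1110011101000110011110000000. Highest set bit at position 27

27


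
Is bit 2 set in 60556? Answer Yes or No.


0b1110110010001100, bit 2 = 1. Yes

Yes


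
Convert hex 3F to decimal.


3F hex = 63 decimal

63


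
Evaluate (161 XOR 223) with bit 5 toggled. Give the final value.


Step 1: 161 ^ 223 = 126
Step 2: 126 ^ (1 << 5) = 126 ^ 32 = 94

94


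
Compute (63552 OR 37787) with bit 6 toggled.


Step 1: 63552 | 37787 = 64475
Step 2: 64475 ^ (1 << 6) = 64475 ^ 64 = 64411

64411


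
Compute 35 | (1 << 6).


35 | (1 << 6) = 35 | 64 = 99

99


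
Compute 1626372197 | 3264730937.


0b1100000111100000111100001100101 | 0b11000010100101111101011100111001 = 0b11100010111101111111111101111101 = 3807903613

3807903613


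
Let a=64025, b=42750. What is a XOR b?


64025 ^ 42750 = 23783

23783


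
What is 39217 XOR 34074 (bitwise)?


0b1001100100110001 ^ 0b1000010100011010 = 0b1110000101011 = 7211

7211


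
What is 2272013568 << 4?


0b10000111011011000010110100000000 << 4 = 0b100001110110110000101101000000000000 = 36352217088

36352217088


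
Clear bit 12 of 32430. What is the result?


32430 & ~(1 << 12) = 28334

28334


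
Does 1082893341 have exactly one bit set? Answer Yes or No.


0b1000000100010111010010000011101. Multiple bits set => No

No


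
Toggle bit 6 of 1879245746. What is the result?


1879245746 ^ (1 << 6) = 1879245746 ^ 64 = 1879245810

1879245810


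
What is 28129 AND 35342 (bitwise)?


0b110110111100001 & 0b1000101000001110 = 0b100000000000 = 2048

2048


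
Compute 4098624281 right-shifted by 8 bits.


0b11110100010011000000101100011001 >> 8 = 0b111101000100110000001011 = 16010251

16010251


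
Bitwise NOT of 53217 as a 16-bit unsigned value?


~0b1100111111100001 = 0b11000000011110 = 12318 (16-bit unsigned)

12318


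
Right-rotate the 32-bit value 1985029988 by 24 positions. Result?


Rotate 0b1110110010100010010011101100100 right by 24 (32-bit) = 0b1010001001001110110010001110110 = 1361536118

1361536118


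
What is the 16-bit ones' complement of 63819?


63819 ^ 65535 = 1716

1716


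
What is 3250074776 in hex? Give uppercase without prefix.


3250074776 = C1B83498 hex

C1B83498


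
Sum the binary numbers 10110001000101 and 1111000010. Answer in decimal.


10110001000101 + 1111000010 = 11000000000111 = 12295

12295


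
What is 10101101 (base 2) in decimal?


10101101 in decimal = 173

173


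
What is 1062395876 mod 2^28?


1062395876 & 268435455 = 257089508

257089508


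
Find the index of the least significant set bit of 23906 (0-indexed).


0b101110101100010. Lowest set bit at position 1

1


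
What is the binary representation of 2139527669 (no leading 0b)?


2139527669 = 1111111100001101001100111110101 in binary

1111111100001101001100111110101


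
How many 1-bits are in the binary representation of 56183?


0b1101101101110111 has 12 set bits

12


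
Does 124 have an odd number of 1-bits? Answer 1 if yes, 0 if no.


0b1111100 has 5 ones => parity 1

1


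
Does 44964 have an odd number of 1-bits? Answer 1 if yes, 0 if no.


0b1010111110100100 has 9 ones => parity 1

1


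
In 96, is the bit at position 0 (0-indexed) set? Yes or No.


0b1100000, bit 0 = 0. No

No


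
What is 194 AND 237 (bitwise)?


0b11000010 & 0b11101101 = 0b11000000 = 192

192


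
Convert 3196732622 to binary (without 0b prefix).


3196732622 = 10111110100010100100010011001110 in binary

10111110100010100100010011001110


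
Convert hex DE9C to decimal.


DE9C hex = 56988 decimal

56988


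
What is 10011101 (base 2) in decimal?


10011101 in decimal = 157

157


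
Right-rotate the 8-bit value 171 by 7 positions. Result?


Rotate 0b10101011 right by 7 (8-bit) = 0b1010111 = 87

87


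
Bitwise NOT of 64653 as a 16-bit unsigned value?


~0b1111110010001101 = 0b1101110010 = 882 (16-bit unsigned)

882


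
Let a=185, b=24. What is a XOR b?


185 ^ 24 = 161

161


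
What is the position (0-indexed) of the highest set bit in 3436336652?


0b11001100110100100101011000001100. Highest set bit at position 31

31


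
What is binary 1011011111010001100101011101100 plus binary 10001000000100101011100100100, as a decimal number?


1011011111010001100101011101100 + 10001000000100101011100100100 = 1101100111010110010001000010000 = 1827349008

1827349008


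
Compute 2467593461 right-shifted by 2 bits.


0b10010011000101000111110011110101 >> 2 = 0b100100110001010001111100111101 = 616898365

616898365


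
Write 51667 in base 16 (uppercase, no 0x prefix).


51667 = C9D3 hex

C9D3


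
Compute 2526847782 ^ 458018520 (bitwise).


0b10010110100111001010001100100110 ^ 0b11011010011001100111011011000 = 0b10001101110100000110110111111110 = 2379247102

2379247102


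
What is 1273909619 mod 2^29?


1273909619 & 536870911 = 200167795

200167795


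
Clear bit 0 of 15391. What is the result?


15391 & ~(1 << 0) = 15390

15390


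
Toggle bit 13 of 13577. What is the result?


13577 ^ (1 << 13) = 13577 ^ 8192 = 5385

5385


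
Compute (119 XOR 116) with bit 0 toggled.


Step 1: 119 ^ 116 = 3
Step 2: 3 ^ (1 << 0) = 3 ^ 1 = 2

2


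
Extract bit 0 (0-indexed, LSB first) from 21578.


0b101010001001010, position 0 = 0

0


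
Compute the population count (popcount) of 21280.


0b101001100100000 has 5 set bits

5


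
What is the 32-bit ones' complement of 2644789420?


2644789420 ^ 4294967295 = 1650177875

1650177875


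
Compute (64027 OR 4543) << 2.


Step 1: 64027 | 4543 = 64447
Step 2: 64447 << 2 = 257788

257788


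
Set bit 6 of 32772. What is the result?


32772 | (1 << 6) = 32772 | 64 = 32836

32836


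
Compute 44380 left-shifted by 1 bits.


0b1010110101011100 << 1 = 0b10101101010111000 = 88760

88760


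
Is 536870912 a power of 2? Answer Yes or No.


0b100000000000000000000000000000. Only one bit set => Yes

Yes


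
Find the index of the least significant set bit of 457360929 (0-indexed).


0b11011010000101100011000100001. Lowest set bit at position 0

0


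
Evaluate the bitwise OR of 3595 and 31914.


0b111000001011 | 0b111110010101010 = 0b111111010101011 = 32427

32427


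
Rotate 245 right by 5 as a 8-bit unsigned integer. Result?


Rotate 0b11110101 right by 5 (8-bit) = 0b10101111 = 175

175


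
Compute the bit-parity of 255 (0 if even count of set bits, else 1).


0b11111111 has 8 ones => parity 0

0


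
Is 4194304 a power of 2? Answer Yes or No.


0b10000000000000000000000. Only one bit set => Yes

Yes


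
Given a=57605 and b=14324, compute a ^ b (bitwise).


57605 ^ 14324 = 55025

55025


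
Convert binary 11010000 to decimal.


11010000 in decimal = 208

208


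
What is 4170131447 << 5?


0b11111000100011110010011111110111 << 5 = 0b1111100010001111001001111111011100000 = 133444206304

133444206304


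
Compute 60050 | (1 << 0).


60050 | (1 << 0) = 60050 | 1 = 60051

60051


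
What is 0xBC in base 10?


BC hex = 188 decimal

188


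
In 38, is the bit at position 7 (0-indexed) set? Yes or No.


0b100110, bit 7 = 0. No

No


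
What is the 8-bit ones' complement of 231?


231 ^ 255 = 24

24


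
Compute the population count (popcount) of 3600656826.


0b11010110100111011010100110111010 has 19 set bits

19


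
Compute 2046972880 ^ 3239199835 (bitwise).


0b1111010000000100101001111010000 ^ 0b11000001000100100100010001011011 = 0b10111011000100000001011110001011 = 3138393995

3138393995


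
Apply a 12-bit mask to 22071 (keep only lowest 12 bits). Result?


22071 & 4095 = 1591

1591


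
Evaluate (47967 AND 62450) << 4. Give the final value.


Step 1: 47967 & 62450 = 45906
Step 2: 45906 << 4 = 734496

734496


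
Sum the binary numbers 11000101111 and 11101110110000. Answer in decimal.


11000101111 + 11101110110000 = 100000111011111 = 16863

16863


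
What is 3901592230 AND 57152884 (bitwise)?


0b11101000100011011001001010100110 & 0b11011010000001010101110100 = 0b10000001000000100100 = 528420

528420


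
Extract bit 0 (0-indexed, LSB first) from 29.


0b11101, position 0 = 1

1


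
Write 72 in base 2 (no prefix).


72 = 1001000 in binary

1001000


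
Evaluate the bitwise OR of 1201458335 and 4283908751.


0b1000111100111001100110010011111 | 0b11111111010101110100001010001111 = 0b11111111110111111100111010011111 = 4292857503

4292857503


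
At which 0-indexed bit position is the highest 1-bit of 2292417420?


0b10001000101000111000001110001100. Highest set bit at position 31

31


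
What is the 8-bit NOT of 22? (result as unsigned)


~0b10110 = 0b11101001 = 233 (8-bit unsigned)

233


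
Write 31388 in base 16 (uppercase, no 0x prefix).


31388 = 7A9C hex

7A9C


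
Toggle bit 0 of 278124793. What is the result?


278124793 ^ (1 << 0) = 278124793 ^ 1 = 278124792

278124792


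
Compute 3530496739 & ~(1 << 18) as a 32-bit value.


3530496739 & ~(1 << 18) = 3530234595

3530234595


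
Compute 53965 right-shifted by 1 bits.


0b1101001011001101 >> 1 = 0b110100101100110 = 26982

26982


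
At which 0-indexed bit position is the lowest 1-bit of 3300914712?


0b11000100101111111111011000011000. Lowest set bit at position 3

3


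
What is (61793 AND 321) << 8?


Step 1: 61793 & 321 = 321
Step 2: 321 << 8 = 82176

82176


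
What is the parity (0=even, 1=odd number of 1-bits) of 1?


0b1 has 1 ones => parity 1

1


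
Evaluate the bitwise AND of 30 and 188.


0b11110 & 0b10111100 = 0b11100 = 28

28


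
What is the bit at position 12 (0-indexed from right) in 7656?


0b1110111101000, position 12 = 1

1


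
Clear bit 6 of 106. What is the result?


106 & ~(1 << 6) = 42

42


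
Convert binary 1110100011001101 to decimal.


1110100011001101 in decimal = 59597

59597


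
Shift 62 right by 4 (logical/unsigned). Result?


0b111110 >> 4 = 0b11 = 3

3


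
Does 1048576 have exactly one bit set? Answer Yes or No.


0b100000000000000000000. Only one bit set => Yes

Yes


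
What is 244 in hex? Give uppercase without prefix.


244 = F4 hex

F4


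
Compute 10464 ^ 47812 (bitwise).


0b10100011100000 ^ 0b1011101011000100 = 0b1001001000100100 = 37412

37412


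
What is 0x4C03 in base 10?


4C03 hex = 19459 decimal

19459


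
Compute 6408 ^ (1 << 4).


6408 ^ (1 << 4) = 6408 ^ 16 = 6424

6424


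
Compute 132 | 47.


0b10000100 | 0b101111 = 0b10101111 = 175

175


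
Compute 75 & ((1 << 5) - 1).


75 & 31 = 11

11


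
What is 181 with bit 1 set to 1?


181 | (1 << 1) = 181 | 2 = 183

183


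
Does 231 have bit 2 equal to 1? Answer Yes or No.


0b11100111, bit 2 = 1. Yes

Yes


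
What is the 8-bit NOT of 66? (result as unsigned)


~0b1000010 = 0b10111101 = 189 (8-bit unsigned)

189


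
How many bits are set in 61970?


0b1111001000010010 has 7 set bits

7


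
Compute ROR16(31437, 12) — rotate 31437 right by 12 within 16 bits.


Rotate 0b111101011001101 right by 12 (16-bit) = 0b1010110011010111 = 44247

44247


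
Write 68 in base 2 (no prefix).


68 = 1000100 in binary

1000100


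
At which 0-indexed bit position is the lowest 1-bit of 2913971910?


0b10101101101011111010111011000110. Lowest set bit at position 1

1
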